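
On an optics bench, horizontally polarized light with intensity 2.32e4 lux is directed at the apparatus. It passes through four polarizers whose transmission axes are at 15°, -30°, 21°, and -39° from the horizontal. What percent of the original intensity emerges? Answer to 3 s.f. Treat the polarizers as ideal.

By Malus's law, I₁ = 2.32e4 lux · cos²(15°) = 2.165e+04 lux.
I₂ = I₁ · cos²(45°) = 2.165e+04 · 0.5 = 1.082e+04 lux.
I₃ = I₂ · cos²(51°) = 1.082e+04 · 0.396 = 4286 lux.
I₄ = I₃ · cos²(60°) = 4286 · 0.25 = 1072 lux.
That is 4.619% of the incident intensity.

≈ 4.62%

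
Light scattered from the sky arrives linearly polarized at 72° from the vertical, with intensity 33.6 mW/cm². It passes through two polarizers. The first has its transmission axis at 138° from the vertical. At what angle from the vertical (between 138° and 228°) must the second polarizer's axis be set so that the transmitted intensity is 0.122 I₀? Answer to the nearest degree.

By Malus's law, I₁ = I₀ cos²(138° − 72°) = I₀ cos²(66°) = 0.1654 I₀.
Need I₂/I₀ = 0.122, so cos²(θ − 138°) = 0.122 / 0.1654 = 0.7375.
θ − 138° = arccos(√0.7375) = 30.8°, giving θ ≈ 138 + 30.8 = 168.8°.

θ ≈ 169°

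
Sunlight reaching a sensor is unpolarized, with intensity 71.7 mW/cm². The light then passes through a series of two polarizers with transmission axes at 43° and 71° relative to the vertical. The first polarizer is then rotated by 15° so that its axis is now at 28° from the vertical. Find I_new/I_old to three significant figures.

Before rotation:
Unpolarized light through the first polarizer → I₁ = ½ I₀, now polarized at 43°.
I₂ = I₁ cos²(71° − 43°) = 0.5 I₀ · cos²(28°) = 0.3898 I₀.
After rotation:
Unpolarized light through the first polarizer → I₁ = ½ I₀, now polarized at 28°.
I₂ = I₁ cos²(71° − 28°) = 0.5 I₀ · cos²(43°) = 0.2674 I₀.
Ratio = 0.2674 / 0.3898 = 0.6861.

I_new/I_old ≈ 0.686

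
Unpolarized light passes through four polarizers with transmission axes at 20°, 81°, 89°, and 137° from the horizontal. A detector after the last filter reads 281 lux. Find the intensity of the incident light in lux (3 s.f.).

Unpolarized light through the first polarizer → I₁ = ½ I₀, now polarized at 20°.
I₂ = I₁ cos²(81° − 20°) = 0.5 I₀ · cos²(61°) = 0.1175 I₀.
I₃ = I₂ cos²(89° − 81°) = 0.1175 I₀ · cos²(8°) = 0.1152 I₀.
I₄ = I₃ cos²(137° − 89°) = 0.1152 I₀ · cos²(48°) = 0.0516 I₀.
So 281 lux = 0.0516 I₀, giving I₀ = 281/0.0516 = 5446 lux.

I₀ ≈ 5450 lux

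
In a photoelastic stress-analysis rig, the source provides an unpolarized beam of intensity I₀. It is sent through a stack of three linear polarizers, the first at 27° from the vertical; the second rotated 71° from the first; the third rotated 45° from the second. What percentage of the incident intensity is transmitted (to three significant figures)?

Unpolarized light through the first polarizer → I₁ = ½ I₀, now polarized at 27°.
I₂ = I₁ cos²(71°) = 0.5 · 0.106 I₀ = 0.053 I₀.
I₃ = I₂ cos²(45°) = 0.053 · 0.5 I₀ = 0.0265 I₀.
That is 2.65% of the incident intensity.

≈ 2.65%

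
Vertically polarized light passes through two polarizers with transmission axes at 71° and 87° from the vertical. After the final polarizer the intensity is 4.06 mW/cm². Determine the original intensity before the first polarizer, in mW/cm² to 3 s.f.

I₁ = I₀ cos²(71° − 0°) = I₀ cos²(71°) = 0.106 I₀.
I₂ = I₁ cos²(87° − 71°) = 0.106 I₀ · cos²(16°) = 0.09794 I₀.
So 4.06 mW/cm² = 0.09794 I₀, giving I₀ = 4.06/0.09794 = 41.45 mW/cm².

I₀ ≈ 41.5 mW/cm²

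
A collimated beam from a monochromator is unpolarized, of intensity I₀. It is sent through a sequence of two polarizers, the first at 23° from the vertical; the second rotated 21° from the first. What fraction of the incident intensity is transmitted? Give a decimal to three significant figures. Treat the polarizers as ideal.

≈ 0.436 I₀

Unpolarized light through the first polarizer → I₁ = ½ I₀, now polarized at 23°.
I₂ = I₁ cos²(21°) = 0.5 · 0.8716 I₀ = 0.4358 I₀.
Transmitted fraction = 0.4358.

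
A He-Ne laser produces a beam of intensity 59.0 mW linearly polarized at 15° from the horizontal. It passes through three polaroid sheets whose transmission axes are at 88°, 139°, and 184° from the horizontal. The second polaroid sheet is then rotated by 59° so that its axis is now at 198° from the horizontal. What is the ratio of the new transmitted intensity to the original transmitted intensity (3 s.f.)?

Before rotation:
I₁ = I₀ cos²(88° − 15°) = I₀ cos²(73°) = 0.08548 I₀.
I₂ = I₁ cos²(139° − 88°) = 0.08548 I₀ · cos²(51°) = 0.03385 I₀.
I₃ = I₂ cos²(184° − 139°) = 0.03385 I₀ · cos²(45°) = 0.01693 I₀.
After rotation:
I₁ = I₀ cos²(88° − 15°) = I₀ cos²(73°) = 0.08548 I₀.
Angle between axes 1 and 2: 70°. I₂ = 0.08548 I₀ · cos²(70°) = 0.009999 I₀.
I₃ = I₂ cos²(184° − 198°) = 0.009999 I₀ · cos²(14°) = 0.009414 I₀.
Ratio = 0.009414 / 0.01693 = 0.5562.

I_new/I_old ≈ 0.556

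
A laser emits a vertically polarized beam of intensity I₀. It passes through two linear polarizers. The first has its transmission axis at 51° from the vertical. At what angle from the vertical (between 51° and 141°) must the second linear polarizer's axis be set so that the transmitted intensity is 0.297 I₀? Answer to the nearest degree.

I₁ = I₀ cos²(51° − 0°) = I₀ cos²(51°) = 0.396 I₀.
Need I₂/I₀ = 0.297, so cos²(θ − 51°) = 0.297 / 0.396 = 0.7499.
θ − 51° = arccos(√0.7499) = 30.0°, giving θ ≈ 51 + 30.0 = 81.0°.

θ ≈ 81°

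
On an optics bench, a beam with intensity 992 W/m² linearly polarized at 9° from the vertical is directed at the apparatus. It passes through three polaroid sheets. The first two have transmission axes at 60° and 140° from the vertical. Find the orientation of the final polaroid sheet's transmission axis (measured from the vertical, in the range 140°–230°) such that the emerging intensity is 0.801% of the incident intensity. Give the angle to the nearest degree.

θ ≈ 175°

By Malus's law, I₁ = I₀ cos²(60° − 9°) = I₀ cos²(51°) = 0.396 I₀.
I₂ = I₁ cos²(140° − 60°) = 0.396 I₀ · cos²(80°) = 0.01194 I₀.
Need I₃/I₀ = 0.00801, so cos²(θ − 140°) = 0.00801 / 0.01194 = 0.6707.
θ − 140° = arccos(√0.6707) = 35.0°, giving θ ≈ 140 + 35.0 = 175.0°.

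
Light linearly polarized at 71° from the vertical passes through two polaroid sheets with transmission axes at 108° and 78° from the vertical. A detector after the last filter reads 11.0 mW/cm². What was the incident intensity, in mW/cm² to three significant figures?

I₀ ≈ 23.0 mW/cm²

I₁ = I₀ cos²(108° − 71°) = I₀ cos²(37°) = 0.6378 I₀.
I₂ = I₁ cos²(78° − 108°) = 0.6378 I₀ · cos²(30°) = 0.4784 I₀.
So 11.0 mW/cm² = 0.4784 I₀, giving I₀ = 11.0/0.4784 = 23 mW/cm².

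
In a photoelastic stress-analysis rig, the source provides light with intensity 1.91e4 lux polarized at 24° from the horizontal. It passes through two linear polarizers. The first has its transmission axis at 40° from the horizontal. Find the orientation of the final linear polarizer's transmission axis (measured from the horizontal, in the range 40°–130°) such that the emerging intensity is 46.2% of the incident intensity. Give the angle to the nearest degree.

θ ≈ 85°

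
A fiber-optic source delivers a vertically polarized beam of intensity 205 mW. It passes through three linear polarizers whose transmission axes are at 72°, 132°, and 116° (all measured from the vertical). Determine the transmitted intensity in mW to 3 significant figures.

I₁ = 205 mW · cos²(72°) = 19.58 mW.
I₂ = I₁ · cos²(60°) = 19.58 · 0.25 = 4.894 mW.
I₃ = I₂ · cos²(16°) = 4.894 · 0.924 = 4.522 mW.

I ≈ 4.52 mW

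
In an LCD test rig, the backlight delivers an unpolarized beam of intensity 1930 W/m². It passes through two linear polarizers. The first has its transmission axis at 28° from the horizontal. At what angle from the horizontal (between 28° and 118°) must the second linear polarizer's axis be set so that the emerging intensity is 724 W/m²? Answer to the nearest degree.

θ ≈ 58°

Unpolarized light through the first polarizer → I₁ = ½ I₀, now polarized at 28°.
Target fraction: 724 / 1930 W/m² = 0.3751 of I₀.
Need I₂/I₀ = 0.3751, so cos²(θ − 28°) = 0.3751 / 0.5 = 0.7503.
θ − 28° = arccos(√0.7503) = 30.0°, giving θ ≈ 28 + 30.0 = 58.0°.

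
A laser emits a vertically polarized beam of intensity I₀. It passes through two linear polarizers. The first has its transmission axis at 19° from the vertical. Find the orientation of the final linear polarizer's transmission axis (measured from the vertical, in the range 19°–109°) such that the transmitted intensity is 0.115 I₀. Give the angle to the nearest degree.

θ ≈ 88°

By Malus's law, I₁ = I₀ cos²(19° − 0°) = I₀ cos²(19°) = 0.894 I₀.
Need I₂/I₀ = 0.115, so cos²(θ − 19°) = 0.115 / 0.894 = 0.1286.
θ − 19° = arccos(√0.1286) = 69.0°, giving θ ≈ 19 + 69.0 = 88.0°.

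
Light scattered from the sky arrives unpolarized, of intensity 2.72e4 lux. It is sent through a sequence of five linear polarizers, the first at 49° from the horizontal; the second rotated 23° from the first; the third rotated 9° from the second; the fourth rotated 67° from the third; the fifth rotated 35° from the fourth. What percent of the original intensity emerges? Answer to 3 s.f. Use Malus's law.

Unpolarized light through the first polarizer → I₁ = 2.72e4 lux/2 = 1.36e+04 lux, polarized at 49°.
I₂ = I₁ · cos²(23°) = 1.36e+04 · 0.8473 = 1.152e+04 lux.
I₃ = I₂ · cos²(9°) = 1.152e+04 · 0.9755 = 1.124e+04 lux.
I₄ = I₃ · cos²(67°) = 1.124e+04 · 0.1527 = 1716 lux.
I₅ = I₄ · cos²(35°) = 1716 · 0.671 = 1152 lux.
That is 4.234% of the incident intensity.

≈ 4.23%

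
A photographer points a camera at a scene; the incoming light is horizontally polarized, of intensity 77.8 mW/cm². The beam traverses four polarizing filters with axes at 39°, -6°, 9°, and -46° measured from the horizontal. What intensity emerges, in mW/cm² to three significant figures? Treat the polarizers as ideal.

I ≈ 7.21 mW/cm²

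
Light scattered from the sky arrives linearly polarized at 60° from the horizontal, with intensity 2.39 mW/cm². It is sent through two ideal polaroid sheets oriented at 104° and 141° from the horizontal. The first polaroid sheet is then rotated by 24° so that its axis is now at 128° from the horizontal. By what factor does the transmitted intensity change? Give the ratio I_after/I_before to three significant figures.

Before rotation:
I₁ = I₀ cos²(104° − 60°) = I₀ cos²(44°) = 0.5174 I₀.
I₂ = I₁ cos²(141° − 104°) = 0.5174 I₀ · cos²(37°) = 0.33 I₀.
After rotation:
I₁ = I₀ cos²(128° − 60°) = I₀ cos²(68°) = 0.1403 I₀.
I₂ = I₁ cos²(141° − 128°) = 0.1403 I₀ · cos²(13°) = 0.1332 I₀.
Ratio = 0.1332 / 0.33 = 0.4037.

I_new/I_old ≈ 0.404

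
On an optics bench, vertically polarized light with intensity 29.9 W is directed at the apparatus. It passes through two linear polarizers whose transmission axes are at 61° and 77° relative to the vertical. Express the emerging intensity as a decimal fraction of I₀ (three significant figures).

I₁ = 29.9 W · cos²(61°) = 7.028 W.
I₂ = I₁ · cos²(16°) = 7.028 · 0.924 = 6.494 W.
Transmitted fraction = 0.2172.

I/I₀ ≈ 0.217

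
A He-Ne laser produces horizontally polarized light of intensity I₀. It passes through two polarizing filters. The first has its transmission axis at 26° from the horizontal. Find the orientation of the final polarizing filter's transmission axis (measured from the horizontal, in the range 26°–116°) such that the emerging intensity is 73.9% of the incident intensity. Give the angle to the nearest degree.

By Malus's law, I₁ = I₀ cos²(26° − 0°) = I₀ cos²(26°) = 0.8078 I₀.
Need I₂/I₀ = 0.739, so cos²(θ − 26°) = 0.739 / 0.8078 = 0.9148.
θ − 26° = arccos(√0.9148) = 17.0°, giving θ ≈ 26 + 17.0 = 43.0°.

θ ≈ 43°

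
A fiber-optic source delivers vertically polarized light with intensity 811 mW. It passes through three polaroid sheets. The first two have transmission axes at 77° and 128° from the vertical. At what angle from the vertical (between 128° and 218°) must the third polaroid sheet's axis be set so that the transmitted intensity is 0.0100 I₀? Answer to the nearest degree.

I₁ = I₀ cos²(77° − 0°) = I₀ cos²(77°) = 0.0506 I₀.
I₂ = I₁ cos²(128° − 77°) = 0.0506 I₀ · cos²(51°) = 0.02004 I₀.
Need I₃/I₀ = 0.01, so cos²(θ − 128°) = 0.01 / 0.02004 = 0.499.
θ − 128° = arccos(√0.499) = 45.1°, giving θ ≈ 128 + 45.1 = 173.1°.

θ ≈ 173°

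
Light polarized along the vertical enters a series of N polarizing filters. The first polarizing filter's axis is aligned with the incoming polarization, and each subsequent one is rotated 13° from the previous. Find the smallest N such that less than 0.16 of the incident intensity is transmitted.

N = 37

First polarizer is aligned with the polarization: full transmission.
Each further stage multiplies by cos²(13°) = 0.9494.
After N polarizers: T = 0.9494^(N−1). Require T < 0.16 ⇒ N−1 > ln(0.16)/ln(0.9494) = 35.29, so N−1 ≥ 36 and N = 37.
Check: N=37 gives T = 0.1542 < 0.16; N=36 gives T = 0.1624.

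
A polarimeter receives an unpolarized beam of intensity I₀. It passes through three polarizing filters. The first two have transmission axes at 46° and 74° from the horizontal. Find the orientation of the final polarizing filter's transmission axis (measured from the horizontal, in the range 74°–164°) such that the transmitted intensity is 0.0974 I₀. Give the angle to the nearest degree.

θ ≈ 134°

Unpolarized light through the first polarizer → I₁ = ½ I₀, now polarized at 46°.
I₂ = I₁ cos²(74° − 46°) = 0.5 I₀ · cos²(28°) = 0.3898 I₀.
Need I₃/I₀ = 0.0974, so cos²(θ − 74°) = 0.0974 / 0.3898 = 0.2499.
θ − 74° = arccos(√0.2499) = 60.0°, giving θ ≈ 74 + 60.0 = 134.0°.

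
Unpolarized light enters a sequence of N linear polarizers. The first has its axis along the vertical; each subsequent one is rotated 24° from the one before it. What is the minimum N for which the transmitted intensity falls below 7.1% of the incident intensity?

N = 12

First polarizer halves the unpolarized light: factor 1/2.
Each further stage multiplies by cos²(24°) = 0.8346.
After N polarizers: T = 0.5·0.8346^(N−1). Require T < 0.071 ⇒ N−1 > ln(0.071/0.5)/ln(0.8346) = 10.79, so N−1 ≥ 11 and N = 12.
Check: N=12 gives T = 0.0684 < 0.071; N=11 gives T = 0.08195.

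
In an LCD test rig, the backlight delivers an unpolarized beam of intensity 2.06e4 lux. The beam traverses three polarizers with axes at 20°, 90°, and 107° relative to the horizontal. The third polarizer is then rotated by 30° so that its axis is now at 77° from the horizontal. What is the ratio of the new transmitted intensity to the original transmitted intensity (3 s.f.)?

I_new/I_old ≈ 1.04

Before rotation:
Unpolarized light through the first polarizer → I₁ = ½ I₀, now polarized at 20°.
I₂ = I₁ cos²(90° − 20°) = 0.5 I₀ · cos²(70°) = 0.05849 I₀.
I₃ = I₂ cos²(107° − 90°) = 0.05849 I₀ · cos²(17°) = 0.05349 I₀.
After rotation:
Unpolarized light through the first polarizer → I₁ = ½ I₀, now polarized at 20°.
I₂ = I₁ cos²(90° − 20°) = 0.5 I₀ · cos²(70°) = 0.05849 I₀.
I₃ = I₂ cos²(77° − 90°) = 0.05849 I₀ · cos²(13°) = 0.05553 I₀.
Ratio = 0.05553 / 0.05349 = 1.038.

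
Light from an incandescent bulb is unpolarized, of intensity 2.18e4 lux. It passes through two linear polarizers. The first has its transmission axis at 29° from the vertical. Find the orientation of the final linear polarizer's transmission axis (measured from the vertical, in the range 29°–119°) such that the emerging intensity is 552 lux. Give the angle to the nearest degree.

θ ≈ 106°

Unpolarized light through the first polarizer → I₁ = ½ I₀, now polarized at 29°.
Target fraction: 552 / 2.18e4 lux = 0.02532 of I₀.
Need I₂/I₀ = 0.02532, so cos²(θ − 29°) = 0.02532 / 0.5 = 0.05064.
θ − 29° = arccos(√0.05064) = 77.0°, giving θ ≈ 29 + 77.0 = 106.0°.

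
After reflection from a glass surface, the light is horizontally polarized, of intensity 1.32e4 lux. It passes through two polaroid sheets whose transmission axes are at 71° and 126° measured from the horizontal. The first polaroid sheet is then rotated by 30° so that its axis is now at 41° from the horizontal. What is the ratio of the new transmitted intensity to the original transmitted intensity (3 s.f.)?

Before rotation:
By Malus's law, I₁ = I₀ cos²(71° − 0°) = I₀ cos²(71°) = 0.106 I₀.
I₂ = I₁ cos²(126° − 71°) = 0.106 I₀ · cos²(55°) = 0.03487 I₀.
After rotation:
I₁ = I₀ cos²(41° − 0°) = I₀ cos²(41°) = 0.5696 I₀.
I₂ = I₁ cos²(126° − 41°) = 0.5696 I₀ · cos²(85°) = 0.004327 I₀.
Ratio = 0.004327 / 0.03487 = 0.1241.

I_new/I_old ≈ 0.124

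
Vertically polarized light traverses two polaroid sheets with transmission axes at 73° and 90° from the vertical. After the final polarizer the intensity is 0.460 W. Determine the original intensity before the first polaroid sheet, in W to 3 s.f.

I₀ ≈ 5.88 W

I₁ = I₀ cos²(73° − 0°) = I₀ cos²(73°) = 0.08548 I₀.
I₂ = I₁ cos²(90° − 73°) = 0.08548 I₀ · cos²(17°) = 0.07817 I₀.
So 0.460 W = 0.07817 I₀, giving I₀ = 0.460/0.07817 = 5.884 W.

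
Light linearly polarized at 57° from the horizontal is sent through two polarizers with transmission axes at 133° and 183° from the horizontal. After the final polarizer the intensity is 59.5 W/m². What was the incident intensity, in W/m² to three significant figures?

I₀ ≈ 2460 W/m²

I₁ = I₀ cos²(133° − 57°) = I₀ cos²(76°) = 0.05853 I₀.
I₂ = I₁ cos²(183° − 133°) = 0.05853 I₀ · cos²(50°) = 0.02418 I₀.
So 59.5 W/m² = 0.02418 I₀, giving I₀ = 59.5/0.02418 = 2461 W/m².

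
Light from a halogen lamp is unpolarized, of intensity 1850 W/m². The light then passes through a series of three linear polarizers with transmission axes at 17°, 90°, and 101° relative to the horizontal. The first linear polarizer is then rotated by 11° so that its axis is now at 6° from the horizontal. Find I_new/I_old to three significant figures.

I_new/I_old ≈ 0.128

Before rotation:
Unpolarized light through the first polarizer → I₁ = ½ I₀, now polarized at 17°.
I₂ = I₁ cos²(90° − 17°) = 0.5 I₀ · cos²(73°) = 0.04274 I₀.
I₃ = I₂ cos²(101° − 90°) = 0.04274 I₀ · cos²(11°) = 0.04118 I₀.
After rotation:
Unpolarized light through the first polarizer → I₁ = ½ I₀, now polarized at 6°.
I₂ = I₁ cos²(90° − 6°) = 0.5 I₀ · cos²(84°) = 0.005463 I₀.
I₃ = I₂ cos²(101° − 90°) = 0.005463 I₀ · cos²(11°) = 0.005264 I₀.
Ratio = 0.005264 / 0.04118 = 0.1278.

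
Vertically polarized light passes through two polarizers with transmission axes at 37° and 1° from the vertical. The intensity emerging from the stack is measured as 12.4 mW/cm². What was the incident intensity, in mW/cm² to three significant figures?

I₀ ≈ 29.7 mW/cm²

I₁ = I₀ cos²(37° − 0°) = I₀ cos²(37°) = 0.6378 I₀.
I₂ = I₁ cos²(1° − 37°) = 0.6378 I₀ · cos²(36°) = 0.4175 I₀.
So 12.4 mW/cm² = 0.4175 I₀, giving I₀ = 12.4/0.4175 = 29.7 mW/cm².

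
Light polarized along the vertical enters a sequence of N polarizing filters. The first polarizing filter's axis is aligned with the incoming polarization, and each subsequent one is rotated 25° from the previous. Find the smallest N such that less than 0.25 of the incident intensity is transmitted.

First polarizer is aligned with the polarization: full transmission.
Each further stage multiplies by cos²(25°) = 0.8214.
After N polarizers: T = 0.8214^(N−1). Require T < 0.25 ⇒ N−1 > ln(0.25)/ln(0.8214) = 7.05, so N−1 ≥ 8 and N = 9.
Check: N=9 gives T = 0.2072 < 0.25; N=8 gives T = 0.2523.

N = 9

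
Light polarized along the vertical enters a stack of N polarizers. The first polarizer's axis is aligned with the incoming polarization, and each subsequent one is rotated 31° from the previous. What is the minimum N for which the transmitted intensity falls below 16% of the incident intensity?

N = 7

First polarizer is aligned with the polarization: full transmission.
Each further stage multiplies by cos²(31°) = 0.7347.
After N polarizers: T = 0.7347^(N−1). Require T < 0.16 ⇒ N−1 > ln(0.16)/ln(0.7347) = 5.95, so N−1 ≥ 6 and N = 7.
Check: N=7 gives T = 0.1573 < 0.16; N=6 gives T = 0.2141.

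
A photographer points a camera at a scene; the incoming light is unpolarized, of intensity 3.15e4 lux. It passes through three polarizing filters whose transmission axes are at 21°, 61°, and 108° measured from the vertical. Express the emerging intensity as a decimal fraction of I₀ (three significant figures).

Unpolarized light through the first polarizer → I₁ = 3.15e4 lux/2 = 1.575e+04 lux, polarized at 21°.
I₂ = I₁ · cos²(40°) = 1.575e+04 · 0.5868 = 9242 lux.
I₃ = I₂ · cos²(47°) = 9242 · 0.4651 = 4299 lux.
Transmitted fraction = 0.1365.

I/I₀ ≈ 0.136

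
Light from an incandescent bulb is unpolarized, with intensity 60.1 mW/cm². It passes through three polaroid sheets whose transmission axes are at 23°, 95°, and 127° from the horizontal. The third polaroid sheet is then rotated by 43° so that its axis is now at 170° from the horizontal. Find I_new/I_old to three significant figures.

I_new/I_old ≈ 0.0931

Before rotation:
Unpolarized light through the first polarizer → I₁ = ½ I₀, now polarized at 23°.
I₂ = I₁ cos²(95° − 23°) = 0.5 I₀ · cos²(72°) = 0.04775 I₀.
I₃ = I₂ cos²(127° − 95°) = 0.04775 I₀ · cos²(32°) = 0.03434 I₀.
After rotation:
Unpolarized light through the first polarizer → I₁ = ½ I₀, now polarized at 23°.
I₂ = I₁ cos²(95° − 23°) = 0.5 I₀ · cos²(72°) = 0.04775 I₀.
I₃ = I₂ cos²(170° − 95°) = 0.04775 I₀ · cos²(75°) = 0.003198 I₀.
Ratio = 0.003198 / 0.03434 = 0.09314.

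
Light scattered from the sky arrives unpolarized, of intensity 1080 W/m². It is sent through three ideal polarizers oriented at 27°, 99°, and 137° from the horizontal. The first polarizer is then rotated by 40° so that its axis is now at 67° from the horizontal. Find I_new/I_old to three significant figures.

I_new/I_old ≈ 7.53

Before rotation:
Unpolarized light through the first polarizer → I₁ = ½ I₀, now polarized at 27°.
I₂ = I₁ cos²(99° − 27°) = 0.5 I₀ · cos²(72°) = 0.04775 I₀.
I₃ = I₂ cos²(137° − 99°) = 0.04775 I₀ · cos²(38°) = 0.02965 I₀.
After rotation:
Unpolarized light through the first polarizer → I₁ = ½ I₀, now polarized at 67°.
I₂ = I₁ cos²(99° − 67°) = 0.5 I₀ · cos²(32°) = 0.3596 I₀.
I₃ = I₂ cos²(137° − 99°) = 0.3596 I₀ · cos²(38°) = 0.2233 I₀.
Ratio = 0.2233 / 0.02965 = 7.531.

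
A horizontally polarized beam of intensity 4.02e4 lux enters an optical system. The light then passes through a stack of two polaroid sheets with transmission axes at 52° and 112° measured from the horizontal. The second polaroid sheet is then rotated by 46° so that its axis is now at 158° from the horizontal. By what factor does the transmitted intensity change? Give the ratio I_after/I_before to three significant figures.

I_new/I_old ≈ 0.304

Before rotation:
I₁ = I₀ cos²(52° − 0°) = I₀ cos²(52°) = 0.379 I₀.
I₂ = I₁ cos²(112° − 52°) = 0.379 I₀ · cos²(60°) = 0.09476 I₀.
After rotation:
I₁ = I₀ cos²(52° − 0°) = I₀ cos²(52°) = 0.379 I₀.
Angle between axes 1 and 2: 74°. I₂ = 0.379 I₀ · cos²(74°) = 0.0288 I₀.
Ratio = 0.0288 / 0.09476 = 0.3039.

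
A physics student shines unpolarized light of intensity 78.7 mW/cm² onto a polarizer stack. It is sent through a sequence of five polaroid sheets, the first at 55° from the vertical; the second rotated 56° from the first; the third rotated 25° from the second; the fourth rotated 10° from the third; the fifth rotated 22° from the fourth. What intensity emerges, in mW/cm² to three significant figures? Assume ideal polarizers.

I ≈ 8.43 mW/cm²

Unpolarized light through the first polarizer → I₁ = 78.7 mW/cm²/2 = 39.35 mW/cm², polarized at 55°.
I₂ = I₁ · cos²(56°) = 39.35 · 0.3127 = 12.3 mW/cm².
I₃ = I₂ · cos²(25°) = 12.3 · 0.8214 = 10.11 mW/cm².
I₄ = I₃ · cos²(10°) = 10.11 · 0.9698 = 9.802 mW/cm².
I₅ = I₄ · cos²(22°) = 9.802 · 0.8597 = 8.427 mW/cm².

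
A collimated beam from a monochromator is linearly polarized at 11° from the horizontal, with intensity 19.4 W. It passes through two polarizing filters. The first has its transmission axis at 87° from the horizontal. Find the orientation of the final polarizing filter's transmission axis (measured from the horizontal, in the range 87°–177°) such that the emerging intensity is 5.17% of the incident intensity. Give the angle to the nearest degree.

I₁ = I₀ cos²(87° − 11°) = I₀ cos²(76°) = 0.05853 I₀.
Need I₂/I₀ = 0.0517, so cos²(θ − 87°) = 0.0517 / 0.05853 = 0.8834.
θ − 87° = arccos(√0.8834) = 20.0°, giving θ ≈ 87 + 20.0 = 107.0°.

θ ≈ 107°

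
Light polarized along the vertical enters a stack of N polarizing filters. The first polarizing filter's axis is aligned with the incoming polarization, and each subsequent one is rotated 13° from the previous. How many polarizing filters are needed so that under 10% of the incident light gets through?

N = 46

First polarizer is aligned with the polarization: full transmission.
Each further stage multiplies by cos²(13°) = 0.9494.
After N polarizers: T = 0.9494^(N−1). Require T < 0.10 ⇒ N−1 > ln(0.10)/ln(0.9494) = 44.34, so N−1 ≥ 45 and N = 46.
Check: N=46 gives T = 0.09664 < 0.10; N=45 gives T = 0.1018.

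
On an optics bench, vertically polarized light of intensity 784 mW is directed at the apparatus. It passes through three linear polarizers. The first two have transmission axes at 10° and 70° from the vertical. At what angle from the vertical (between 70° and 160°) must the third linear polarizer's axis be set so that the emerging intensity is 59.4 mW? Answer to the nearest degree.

I₁ = I₀ cos²(10° − 0°) = I₀ cos²(10°) = 0.9698 I₀.
I₂ = I₁ cos²(70° − 10°) = 0.9698 I₀ · cos²(60°) = 0.2425 I₀.
Target fraction: 59.4 / 784 mW = 0.07577 of I₀.
Need I₃/I₀ = 0.07577, so cos²(θ − 70°) = 0.07577 / 0.2425 = 0.3125.
θ − 70° = arccos(√0.3125) = 56.0°, giving θ ≈ 70 + 56.0 = 126.0°.

θ ≈ 126°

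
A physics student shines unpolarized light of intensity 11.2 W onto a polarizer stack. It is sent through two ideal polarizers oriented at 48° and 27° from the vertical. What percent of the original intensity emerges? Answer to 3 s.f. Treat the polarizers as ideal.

Unpolarized light through the first polarizer → I₁ = 11.2 W/2 = 5.6 W, polarized at 48°.
I₂ = I₁ · cos²(21°) = 5.6 · 0.8716 = 4.881 W.
That is 43.58% of the incident intensity.

≈ 43.6%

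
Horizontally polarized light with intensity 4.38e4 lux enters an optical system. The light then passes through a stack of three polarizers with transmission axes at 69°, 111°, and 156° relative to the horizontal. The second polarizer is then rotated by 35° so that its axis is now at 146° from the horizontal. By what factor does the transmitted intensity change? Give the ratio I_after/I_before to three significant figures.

I_new/I_old ≈ 0.178

Before rotation:
I₁ = I₀ cos²(69° − 0°) = I₀ cos²(69°) = 0.1284 I₀.
I₂ = I₁ cos²(111° − 69°) = 0.1284 I₀ · cos²(42°) = 0.07093 I₀.
I₃ = I₂ cos²(156° − 111°) = 0.07093 I₀ · cos²(45°) = 0.03546 I₀.
After rotation:
I₁ = I₀ cos²(69° − 0°) = I₀ cos²(69°) = 0.1284 I₀.
I₂ = I₁ cos²(146° − 69°) = 0.1284 I₀ · cos²(77°) = 0.006499 I₀.
I₃ = I₂ cos²(156° − 146°) = 0.006499 I₀ · cos²(10°) = 0.006303 I₀.
Ratio = 0.006303 / 0.03546 = 0.1777.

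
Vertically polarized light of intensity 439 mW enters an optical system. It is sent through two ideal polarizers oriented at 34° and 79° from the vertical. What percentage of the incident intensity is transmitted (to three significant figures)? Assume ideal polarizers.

≈ 34.4%

I₁ = 439 mW · cos²(34°) = 301.7 mW.
I₂ = I₁ · cos²(45°) = 301.7 · 0.5 = 150.9 mW.
That is 34.37% of the incident intensity.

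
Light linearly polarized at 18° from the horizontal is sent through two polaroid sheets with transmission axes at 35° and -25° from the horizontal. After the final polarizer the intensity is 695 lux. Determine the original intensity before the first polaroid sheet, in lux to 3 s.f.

I₀ ≈ 3040 lux

By Malus's law, I₁ = I₀ cos²(35° − 18°) = I₀ cos²(17°) = 0.9145 I₀.
I₂ = I₁ cos²(-25° − 35°) = 0.9145 I₀ · cos²(60°) = 0.2286 I₀.
So 695 lux = 0.2286 I₀, giving I₀ = 695/0.2286 = 3040 lux.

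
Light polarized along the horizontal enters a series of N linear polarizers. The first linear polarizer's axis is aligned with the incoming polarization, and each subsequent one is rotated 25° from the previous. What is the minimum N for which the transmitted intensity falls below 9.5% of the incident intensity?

First polarizer is aligned with the polarization: full transmission.
Each further stage multiplies by cos²(25°) = 0.8214.
After N polarizers: T = 0.8214^(N−1). Require T < 0.095 ⇒ N−1 > ln(0.095)/ln(0.8214) = 11.96, so N−1 ≥ 12 and N = 13.
Check: N=13 gives T = 0.09432 < 0.095; N=12 gives T = 0.1148.

N = 13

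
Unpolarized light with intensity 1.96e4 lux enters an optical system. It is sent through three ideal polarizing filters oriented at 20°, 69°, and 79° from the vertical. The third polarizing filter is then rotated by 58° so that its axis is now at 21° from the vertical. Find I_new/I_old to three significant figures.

I_new/I_old ≈ 0.462

Before rotation:
Unpolarized light through the first polarizer → I₁ = ½ I₀, now polarized at 20°.
I₂ = I₁ cos²(69° − 20°) = 0.5 I₀ · cos²(49°) = 0.2152 I₀.
I₃ = I₂ cos²(79° − 69°) = 0.2152 I₀ · cos²(10°) = 0.2087 I₀.
After rotation:
Unpolarized light through the first polarizer → I₁ = ½ I₀, now polarized at 20°.
I₂ = I₁ cos²(69° − 20°) = 0.5 I₀ · cos²(49°) = 0.2152 I₀.
I₃ = I₂ cos²(21° − 69°) = 0.2152 I₀ · cos²(48°) = 0.09636 I₀.
Ratio = 0.09636 / 0.2087 = 0.4617.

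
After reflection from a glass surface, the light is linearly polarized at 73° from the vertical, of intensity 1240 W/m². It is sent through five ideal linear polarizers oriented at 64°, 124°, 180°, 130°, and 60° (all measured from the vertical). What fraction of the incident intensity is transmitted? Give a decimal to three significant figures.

I₁ = 1240 W/m² · cos²(9°) = 1210 W/m².
I₂ = I₁ · cos²(60°) = 1210 · 0.25 = 302.4 W/m².
I₃ = I₂ · cos²(56°) = 302.4 · 0.3127 = 94.56 W/m².
I₄ = I₃ · cos²(50°) = 94.56 · 0.4132 = 39.07 W/m².
I₅ = I₄ · cos²(70°) = 39.07 · 0.117 = 4.57 W/m².
Transmitted fraction = 0.003686.

I/I₀ ≈ 0.00369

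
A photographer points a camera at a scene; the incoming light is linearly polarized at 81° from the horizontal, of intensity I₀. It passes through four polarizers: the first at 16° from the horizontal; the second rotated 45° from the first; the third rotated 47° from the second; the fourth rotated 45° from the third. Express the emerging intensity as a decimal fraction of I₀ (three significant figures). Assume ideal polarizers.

≈ 0.0208 I₀

I₁ = I₀ cos²(16° − 81°) = I₀ cos²(65°) = 0.1786 I₀.
I₂ = I₁ cos²(45°) = 0.1786 · 0.5 I₀ = 0.0893 I₀.
I₃ = I₂ cos²(47°) = 0.0893 · 0.4651 I₀ = 0.04154 I₀.
I₄ = I₃ cos²(45°) = 0.04154 · 0.5 I₀ = 0.02077 I₀.
Transmitted fraction = 0.02077.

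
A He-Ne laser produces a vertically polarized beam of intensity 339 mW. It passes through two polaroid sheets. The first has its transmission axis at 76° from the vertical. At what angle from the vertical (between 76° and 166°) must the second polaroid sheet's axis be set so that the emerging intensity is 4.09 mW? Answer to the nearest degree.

θ ≈ 139°

I₁ = I₀ cos²(76° − 0°) = I₀ cos²(76°) = 0.05853 I₀.
Target fraction: 4.09 / 339 mW = 0.01206 of I₀.
Need I₂/I₀ = 0.01206, so cos²(θ − 76°) = 0.01206 / 0.05853 = 0.2061.
θ − 76° = arccos(√0.2061) = 63.0°, giving θ ≈ 76 + 63.0 = 139.0°.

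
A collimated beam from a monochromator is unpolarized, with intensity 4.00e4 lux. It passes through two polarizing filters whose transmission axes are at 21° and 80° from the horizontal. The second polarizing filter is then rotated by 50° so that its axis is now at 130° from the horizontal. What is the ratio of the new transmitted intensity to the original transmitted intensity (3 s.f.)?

Before rotation:
Unpolarized light through the first polarizer → I₁ = ½ I₀, now polarized at 21°.
I₂ = I₁ cos²(80° − 21°) = 0.5 I₀ · cos²(59°) = 0.1326 I₀.
After rotation:
Unpolarized light through the first polarizer → I₁ = ½ I₀, now polarized at 21°.
Angle between axes 1 and 2: 71°. I₂ = 0.5 I₀ · cos²(71°) = 0.053 I₀.
Ratio = 0.053 / 0.1326 = 0.3996.

I_new/I_old ≈ 0.400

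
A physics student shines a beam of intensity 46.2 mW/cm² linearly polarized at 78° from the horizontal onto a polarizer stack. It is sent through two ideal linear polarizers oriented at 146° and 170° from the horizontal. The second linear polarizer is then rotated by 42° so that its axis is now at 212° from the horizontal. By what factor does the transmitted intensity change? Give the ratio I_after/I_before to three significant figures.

I_new/I_old ≈ 0.198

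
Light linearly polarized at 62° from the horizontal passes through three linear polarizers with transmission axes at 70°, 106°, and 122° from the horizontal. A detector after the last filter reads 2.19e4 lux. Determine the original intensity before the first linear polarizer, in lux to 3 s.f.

I₀ ≈ 3.69e4 lux

I₁ = I₀ cos²(70° − 62°) = I₀ cos²(8°) = 0.9806 I₀.
I₂ = I₁ cos²(106° − 70°) = 0.9806 I₀ · cos²(36°) = 0.6418 I₀.
I₃ = I₂ cos²(122° − 106°) = 0.6418 I₀ · cos²(16°) = 0.5931 I₀.
So 2.19e4 lux = 0.5931 I₀, giving I₀ = 2.19e4/0.5931 = 3.693e+04 lux.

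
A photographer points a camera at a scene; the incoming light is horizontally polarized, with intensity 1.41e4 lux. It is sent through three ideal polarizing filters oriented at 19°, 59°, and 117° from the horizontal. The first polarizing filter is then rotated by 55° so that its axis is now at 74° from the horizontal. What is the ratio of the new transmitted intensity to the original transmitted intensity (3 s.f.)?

Before rotation:
By Malus's law, I₁ = I₀ cos²(19° − 0°) = I₀ cos²(19°) = 0.894 I₀.
I₂ = I₁ cos²(59° − 19°) = 0.894 I₀ · cos²(40°) = 0.5246 I₀.
I₃ = I₂ cos²(117° − 59°) = 0.5246 I₀ · cos²(58°) = 0.1473 I₀.
After rotation:
I₁ = I₀ cos²(74° − 0°) = I₀ cos²(74°) = 0.07598 I₀.
I₂ = I₁ cos²(59° − 74°) = 0.07598 I₀ · cos²(15°) = 0.07089 I₀.
I₃ = I₂ cos²(117° − 59°) = 0.07089 I₀ · cos²(58°) = 0.01991 I₀.
Ratio = 0.01991 / 0.1473 = 0.1351.

I_new/I_old ≈ 0.135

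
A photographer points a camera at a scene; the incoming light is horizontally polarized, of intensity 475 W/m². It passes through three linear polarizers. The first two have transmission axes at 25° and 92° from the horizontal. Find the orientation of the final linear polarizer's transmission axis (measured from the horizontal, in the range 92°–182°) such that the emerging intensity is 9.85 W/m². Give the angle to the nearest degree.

θ ≈ 158°

By Malus's law, I₁ = I₀ cos²(25° − 0°) = I₀ cos²(25°) = 0.8214 I₀.
I₂ = I₁ cos²(92° − 25°) = 0.8214 I₀ · cos²(67°) = 0.1254 I₀.
Target fraction: 9.85 / 475 W/m² = 0.02074 of I₀.
Need I₃/I₀ = 0.02074, so cos²(θ − 92°) = 0.02074 / 0.1254 = 0.1654.
θ − 92° = arccos(√0.1654) = 66.0°, giving θ ≈ 92 + 66.0 = 158.0°.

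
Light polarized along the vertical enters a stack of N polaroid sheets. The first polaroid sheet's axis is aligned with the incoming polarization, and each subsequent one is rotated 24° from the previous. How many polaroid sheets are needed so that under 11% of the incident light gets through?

N = 14

First polarizer is aligned with the polarization: full transmission.
Each further stage multiplies by cos²(24°) = 0.8346.
After N polarizers: T = 0.8346^(N−1). Require T < 0.11 ⇒ N−1 > ln(0.11)/ln(0.8346) = 12.21, so N−1 ≥ 13 and N = 14.
Check: N=14 gives T = 0.09528 < 0.11; N=13 gives T = 0.1142.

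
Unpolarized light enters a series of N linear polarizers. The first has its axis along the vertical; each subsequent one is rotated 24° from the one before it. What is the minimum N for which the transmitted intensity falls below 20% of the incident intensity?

First polarizer halves the unpolarized light: factor 1/2.
Each further stage multiplies by cos²(24°) = 0.8346.
After N polarizers: T = 0.5·0.8346^(N−1). Require T < 0.20 ⇒ N−1 > ln(0.20/0.5)/ln(0.8346) = 5.07, so N−1 ≥ 6 and N = 7.
Check: N=7 gives T = 0.1689 < 0.20; N=6 gives T = 0.2024.

N = 7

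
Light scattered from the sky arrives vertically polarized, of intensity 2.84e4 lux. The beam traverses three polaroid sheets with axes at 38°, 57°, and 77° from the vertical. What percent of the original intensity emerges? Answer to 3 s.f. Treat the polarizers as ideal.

≈ 49.0%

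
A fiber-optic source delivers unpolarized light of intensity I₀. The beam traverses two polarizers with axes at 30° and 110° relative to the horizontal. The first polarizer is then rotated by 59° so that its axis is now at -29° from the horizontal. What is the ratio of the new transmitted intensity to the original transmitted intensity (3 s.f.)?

Before rotation:
Unpolarized light through the first polarizer → I₁ = ½ I₀, now polarized at 30°.
I₂ = I₁ cos²(110° − 30°) = 0.5 I₀ · cos²(80°) = 0.01508 I₀.
After rotation:
Unpolarized light through the first polarizer → I₁ = ½ I₀, now polarized at -29°.
Angle between axes 1 and 2: 41°. I₂ = 0.5 I₀ · cos²(41°) = 0.2848 I₀.
Ratio = 0.2848 / 0.01508 = 18.89.

I_new/I_old ≈ 18.9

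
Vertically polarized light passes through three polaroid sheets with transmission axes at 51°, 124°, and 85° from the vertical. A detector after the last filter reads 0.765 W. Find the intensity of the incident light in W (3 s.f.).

I₁ = I₀ cos²(51° − 0°) = I₀ cos²(51°) = 0.396 I₀.
I₂ = I₁ cos²(124° − 51°) = 0.396 I₀ · cos²(73°) = 0.03385 I₀.
I₃ = I₂ cos²(85° − 124°) = 0.03385 I₀ · cos²(39°) = 0.02045 I₀.
So 0.765 W = 0.02045 I₀, giving I₀ = 0.765/0.02045 = 37.41 W.

I₀ ≈ 37.4 W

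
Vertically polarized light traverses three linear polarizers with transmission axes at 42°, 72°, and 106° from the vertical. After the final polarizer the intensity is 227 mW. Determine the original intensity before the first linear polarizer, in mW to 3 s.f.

I₁ = I₀ cos²(42° − 0°) = I₀ cos²(42°) = 0.5523 I₀.
I₂ = I₁ cos²(72° − 42°) = 0.5523 I₀ · cos²(30°) = 0.4142 I₀.
I₃ = I₂ cos²(106° − 72°) = 0.4142 I₀ · cos²(34°) = 0.2847 I₀.
So 227 mW = 0.2847 I₀, giving I₀ = 227/0.2847 = 797.4 mW.

I₀ ≈ 797 mW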